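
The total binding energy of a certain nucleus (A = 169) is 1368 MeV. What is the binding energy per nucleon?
B.E./A = 1368/169 = 8.095 MeV/nucleon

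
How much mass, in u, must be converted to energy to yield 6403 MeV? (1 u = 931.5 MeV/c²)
m = E/c² = 6.874 u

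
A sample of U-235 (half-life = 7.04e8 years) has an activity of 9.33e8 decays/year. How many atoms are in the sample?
N = A/λ = 9.476e17 atoms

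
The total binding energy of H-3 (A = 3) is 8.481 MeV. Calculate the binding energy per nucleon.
B.E./A = 8.481/3 = 2.827 MeV/nucleon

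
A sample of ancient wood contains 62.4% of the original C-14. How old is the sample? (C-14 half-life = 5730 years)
Age = t½ × log₂(1/ratio) = 3899 years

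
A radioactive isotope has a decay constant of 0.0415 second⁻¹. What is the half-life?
t½ = ln(2)/λ = 16.7 seconds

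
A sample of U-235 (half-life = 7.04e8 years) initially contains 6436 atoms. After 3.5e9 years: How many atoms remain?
N = N₀(1/2)^(t/t½) = 205.1 atoms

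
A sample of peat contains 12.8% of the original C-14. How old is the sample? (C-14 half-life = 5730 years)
Age = t½ × log₂(1/ratio) = 16990 years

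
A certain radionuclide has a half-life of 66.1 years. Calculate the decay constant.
λ = ln(2)/t½ = 0.01049 year⁻¹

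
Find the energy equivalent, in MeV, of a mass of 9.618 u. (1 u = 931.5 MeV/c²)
E = mc² = 8959 MeV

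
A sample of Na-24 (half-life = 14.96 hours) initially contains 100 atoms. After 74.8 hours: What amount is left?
N = N₀(1/2)^(t/t½) = 3.125 atoms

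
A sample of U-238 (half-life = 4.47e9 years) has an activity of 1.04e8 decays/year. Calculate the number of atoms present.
N = A/λ = 6.707e17 atoms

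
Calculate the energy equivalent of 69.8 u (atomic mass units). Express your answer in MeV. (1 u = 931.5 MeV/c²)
E = mc² = 65020 MeV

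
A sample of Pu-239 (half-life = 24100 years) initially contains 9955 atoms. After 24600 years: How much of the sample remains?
N = N₀(1/2)^(t/t½) = 4906 atoms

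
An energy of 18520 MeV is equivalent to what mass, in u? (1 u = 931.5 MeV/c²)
m = E/c² = 19.88 u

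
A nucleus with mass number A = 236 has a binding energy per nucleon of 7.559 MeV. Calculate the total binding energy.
B.E. = 7.559 × 236 = 1784 MeV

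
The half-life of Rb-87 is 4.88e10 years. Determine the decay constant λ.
λ = ln(2)/t½ = 1.42e-11 year⁻¹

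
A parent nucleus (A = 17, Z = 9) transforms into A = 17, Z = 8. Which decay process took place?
ΔA = 0, ΔZ = -1 ⇒ beta-plus decay (β⁺) or electron capture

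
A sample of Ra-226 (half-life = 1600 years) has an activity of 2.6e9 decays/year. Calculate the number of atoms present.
N = A/λ = 6.002e12 atoms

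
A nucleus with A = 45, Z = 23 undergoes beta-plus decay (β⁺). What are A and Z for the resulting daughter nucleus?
Daughter: A = 45, Z = 22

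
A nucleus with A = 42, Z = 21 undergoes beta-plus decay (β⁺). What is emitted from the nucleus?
β⁺: positron (e⁺) + neutrino (νₑ)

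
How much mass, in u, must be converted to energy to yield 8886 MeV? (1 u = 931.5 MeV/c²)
m = E/c² = 9.539 u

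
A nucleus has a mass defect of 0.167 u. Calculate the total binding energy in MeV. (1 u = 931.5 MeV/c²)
B.E. = Δm × 931.5 = 155.6 MeV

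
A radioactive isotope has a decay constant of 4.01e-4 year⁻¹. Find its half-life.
t½ = ln(2)/λ = 1729 years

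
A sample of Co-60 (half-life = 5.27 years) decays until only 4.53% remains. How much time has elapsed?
t = t½ × log₂(N₀/N) = 23.53 years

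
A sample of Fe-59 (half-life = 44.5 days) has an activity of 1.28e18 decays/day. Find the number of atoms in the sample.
N = A/λ = 8.218e19 atoms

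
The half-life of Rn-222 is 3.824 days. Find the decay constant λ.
λ = ln(2)/t½ = 0.1813 day⁻¹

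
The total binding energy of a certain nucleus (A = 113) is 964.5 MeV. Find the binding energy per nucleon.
B.E./A = 964.5/113 = 8.535 MeV/nucleon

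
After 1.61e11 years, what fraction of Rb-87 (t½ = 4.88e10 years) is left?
N/N₀ = (1/2)^(t/t½) = 0.1016 = 10.2%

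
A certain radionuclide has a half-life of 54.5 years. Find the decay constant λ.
λ = ln(2)/t½ = 0.01272 year⁻¹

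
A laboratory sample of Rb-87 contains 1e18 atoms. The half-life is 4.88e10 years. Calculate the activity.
A = λN = 1.42e7 decays/year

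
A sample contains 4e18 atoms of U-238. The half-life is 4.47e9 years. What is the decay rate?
A = λN = 6.203e8 decays/year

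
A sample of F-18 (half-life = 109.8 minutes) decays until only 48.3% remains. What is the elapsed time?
t = t½ × log₂(N₀/N) = 115.3 minutes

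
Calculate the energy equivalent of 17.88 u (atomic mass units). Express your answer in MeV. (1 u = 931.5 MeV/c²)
E = mc² = 16660 MeV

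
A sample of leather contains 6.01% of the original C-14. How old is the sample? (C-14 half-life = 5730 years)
Age = t½ × log₂(1/ratio) = 23240 years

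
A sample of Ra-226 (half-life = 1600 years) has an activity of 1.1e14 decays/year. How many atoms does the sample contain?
N = A/λ = 2.539e17 atoms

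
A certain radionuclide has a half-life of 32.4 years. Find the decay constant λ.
λ = ln(2)/t½ = 0.02139 year⁻¹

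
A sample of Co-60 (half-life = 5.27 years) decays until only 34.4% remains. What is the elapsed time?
t = t½ × log₂(N₀/N) = 8.113 years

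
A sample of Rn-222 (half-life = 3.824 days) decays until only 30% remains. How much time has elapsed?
t = t½ × log₂(N₀/N) = 6.642 days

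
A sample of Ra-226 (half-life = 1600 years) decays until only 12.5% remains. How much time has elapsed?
t = t½ × log₂(N₀/N) = 4800 years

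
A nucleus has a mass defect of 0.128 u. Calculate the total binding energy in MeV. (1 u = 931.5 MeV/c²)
B.E. = Δm × 931.5 = 119.2 MeV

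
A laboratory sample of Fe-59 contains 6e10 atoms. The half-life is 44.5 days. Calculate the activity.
A = λN = 9.346e8 decays/day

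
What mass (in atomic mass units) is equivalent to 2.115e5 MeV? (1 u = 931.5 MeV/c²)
m = E/c² = 227.1 u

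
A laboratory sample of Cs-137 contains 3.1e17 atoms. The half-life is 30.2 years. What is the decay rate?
A = λN = 7.115e15 decays/year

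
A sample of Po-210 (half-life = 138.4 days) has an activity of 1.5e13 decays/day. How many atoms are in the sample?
N = A/λ = 2.995e15 atoms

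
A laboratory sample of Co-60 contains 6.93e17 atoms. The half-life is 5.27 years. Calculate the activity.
A = λN = 9.115e16 decays/year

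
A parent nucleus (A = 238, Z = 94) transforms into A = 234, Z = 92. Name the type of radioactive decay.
ΔA = -4, ΔZ = -2 ⇒ alpha decay (α)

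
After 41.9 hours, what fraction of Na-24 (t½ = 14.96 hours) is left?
N/N₀ = (1/2)^(t/t½) = 0.1435 = 14.4%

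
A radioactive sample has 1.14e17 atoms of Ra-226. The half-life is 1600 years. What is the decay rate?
A = λN = 4.939e13 decays/year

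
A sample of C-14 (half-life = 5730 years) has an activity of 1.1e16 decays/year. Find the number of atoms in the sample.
N = A/λ = 9.093e19 atoms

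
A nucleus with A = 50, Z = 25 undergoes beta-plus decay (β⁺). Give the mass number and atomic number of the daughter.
Daughter: A = 50, Z = 24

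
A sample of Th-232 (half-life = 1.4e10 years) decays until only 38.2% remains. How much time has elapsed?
t = t½ × log₂(N₀/N) = 1.944e10 years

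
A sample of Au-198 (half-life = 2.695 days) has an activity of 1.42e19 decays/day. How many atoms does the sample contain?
N = A/λ = 5.521e19 atoms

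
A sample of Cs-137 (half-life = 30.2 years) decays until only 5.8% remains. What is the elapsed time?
t = t½ × log₂(N₀/N) = 124.1 years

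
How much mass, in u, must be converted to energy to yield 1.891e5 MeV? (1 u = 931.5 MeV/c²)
m = E/c² = 203 u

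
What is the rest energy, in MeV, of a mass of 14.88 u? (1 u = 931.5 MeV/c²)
E = mc² = 13860 MeV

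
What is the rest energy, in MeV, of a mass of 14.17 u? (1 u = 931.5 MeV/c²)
E = mc² = 13200 MeV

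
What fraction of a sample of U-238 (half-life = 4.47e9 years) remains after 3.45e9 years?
N/N₀ = (1/2)^(t/t½) = 0.5857 = 58.6%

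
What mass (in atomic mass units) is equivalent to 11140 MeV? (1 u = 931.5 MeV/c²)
m = E/c² = 11.96 u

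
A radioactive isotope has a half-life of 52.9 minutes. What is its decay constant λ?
λ = ln(2)/t½ = 0.0131 minute⁻¹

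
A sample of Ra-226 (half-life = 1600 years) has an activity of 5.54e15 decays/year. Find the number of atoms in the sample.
N = A/λ = 1.279e19 atoms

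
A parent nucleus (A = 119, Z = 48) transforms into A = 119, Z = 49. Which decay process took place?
ΔA = 0, ΔZ = +1 ⇒ beta-minus decay (β⁻)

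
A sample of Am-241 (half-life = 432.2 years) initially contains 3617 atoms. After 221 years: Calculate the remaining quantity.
N = N₀(1/2)^(t/t½) = 2538 atoms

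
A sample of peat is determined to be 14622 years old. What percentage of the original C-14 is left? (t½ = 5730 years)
N/N₀ = (1/2)^(t/t½) = 0.1705 = 17.1%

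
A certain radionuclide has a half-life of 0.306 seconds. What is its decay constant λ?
λ = ln(2)/t½ = 2.265 second⁻¹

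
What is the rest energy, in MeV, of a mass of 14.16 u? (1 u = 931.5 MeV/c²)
E = mc² = 13190 MeV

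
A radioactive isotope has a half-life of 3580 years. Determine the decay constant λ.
λ = ln(2)/t½ = 1.936e-4 year⁻¹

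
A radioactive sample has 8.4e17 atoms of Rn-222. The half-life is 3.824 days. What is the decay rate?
A = λN = 1.523e17 decays/day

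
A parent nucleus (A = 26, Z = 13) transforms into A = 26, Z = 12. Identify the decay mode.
ΔA = 0, ΔZ = -1 ⇒ beta-plus decay (β⁺) or electron capture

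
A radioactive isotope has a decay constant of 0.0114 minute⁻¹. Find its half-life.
t½ = ln(2)/λ = 60.8 minutes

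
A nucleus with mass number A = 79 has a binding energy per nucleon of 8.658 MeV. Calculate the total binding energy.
B.E. = 8.658 × 79 = 684 MeV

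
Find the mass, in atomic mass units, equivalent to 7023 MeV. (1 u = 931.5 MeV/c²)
m = E/c² = 7.539 u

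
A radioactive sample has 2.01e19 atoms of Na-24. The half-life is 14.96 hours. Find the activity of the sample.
A = λN = 9.313e17 decays/hour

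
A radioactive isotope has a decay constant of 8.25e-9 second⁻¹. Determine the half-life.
t½ = ln(2)/λ = 8.402e7 seconds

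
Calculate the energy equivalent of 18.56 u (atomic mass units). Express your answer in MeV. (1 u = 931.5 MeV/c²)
E = mc² = 17290 MeV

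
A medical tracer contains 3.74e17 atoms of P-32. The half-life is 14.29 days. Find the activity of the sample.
A = λN = 1.814e16 decays/day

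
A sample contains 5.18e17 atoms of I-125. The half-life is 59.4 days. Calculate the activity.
A = λN = 6.045e15 decays/day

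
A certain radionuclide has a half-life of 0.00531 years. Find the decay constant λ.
λ = ln(2)/t½ = 130.5 year⁻¹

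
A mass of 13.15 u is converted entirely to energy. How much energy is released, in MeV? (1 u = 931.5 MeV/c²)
E = mc² = 12250 MeV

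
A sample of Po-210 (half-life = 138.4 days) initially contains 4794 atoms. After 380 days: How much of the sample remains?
N = N₀(1/2)^(t/t½) = 714.8 atoms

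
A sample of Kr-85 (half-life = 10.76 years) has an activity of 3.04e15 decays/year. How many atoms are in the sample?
N = A/λ = 4.719e16 atoms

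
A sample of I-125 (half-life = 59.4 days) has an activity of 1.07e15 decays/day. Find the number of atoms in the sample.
N = A/λ = 9.169e16 atoms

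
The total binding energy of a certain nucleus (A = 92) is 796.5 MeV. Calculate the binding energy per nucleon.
B.E./A = 796.5/92 = 8.658 MeV/nucleon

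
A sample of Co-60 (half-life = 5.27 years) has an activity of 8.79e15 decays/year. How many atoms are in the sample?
N = A/λ = 6.683e16 atoms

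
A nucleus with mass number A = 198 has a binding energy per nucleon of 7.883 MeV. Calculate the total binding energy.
B.E. = 7.883 × 198 = 1561 MeV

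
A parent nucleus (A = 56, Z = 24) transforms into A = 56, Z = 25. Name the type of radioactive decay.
ΔA = 0, ΔZ = +1 ⇒ beta-minus decay (β⁻)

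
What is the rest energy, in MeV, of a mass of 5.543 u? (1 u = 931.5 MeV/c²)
E = mc² = 5163 MeV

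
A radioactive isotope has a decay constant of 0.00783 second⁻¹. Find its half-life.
t½ = ln(2)/λ = 88.52 seconds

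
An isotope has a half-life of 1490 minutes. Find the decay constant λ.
λ = ln(2)/t½ = 4.652e-4 minute⁻¹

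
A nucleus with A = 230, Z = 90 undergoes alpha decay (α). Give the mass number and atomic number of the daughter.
Daughter: A = 226, Z = 88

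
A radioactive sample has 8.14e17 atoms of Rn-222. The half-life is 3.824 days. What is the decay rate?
A = λN = 1.475e17 decays/day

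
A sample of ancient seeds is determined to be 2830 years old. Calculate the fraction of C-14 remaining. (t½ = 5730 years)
N/N₀ = (1/2)^(t/t½) = 0.7101 = 71%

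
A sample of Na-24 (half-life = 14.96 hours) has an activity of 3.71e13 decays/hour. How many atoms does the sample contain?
N = A/λ = 8.007e14 atoms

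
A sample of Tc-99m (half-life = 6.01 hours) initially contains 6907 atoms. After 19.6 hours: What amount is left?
N = N₀(1/2)^(t/t½) = 720.4 atoms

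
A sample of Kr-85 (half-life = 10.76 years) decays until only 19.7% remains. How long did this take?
t = t½ × log₂(N₀/N) = 25.22 years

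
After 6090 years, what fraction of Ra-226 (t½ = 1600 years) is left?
N/N₀ = (1/2)^(t/t½) = 0.07148 = 7.15%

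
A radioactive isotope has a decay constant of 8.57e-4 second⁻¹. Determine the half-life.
t½ = ln(2)/λ = 808.8 seconds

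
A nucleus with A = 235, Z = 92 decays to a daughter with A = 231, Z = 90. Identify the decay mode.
ΔA = -4, ΔZ = -2 ⇒ alpha decay (α)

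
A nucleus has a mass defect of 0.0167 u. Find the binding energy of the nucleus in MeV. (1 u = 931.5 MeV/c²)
B.E. = Δm × 931.5 = 15.56 MeV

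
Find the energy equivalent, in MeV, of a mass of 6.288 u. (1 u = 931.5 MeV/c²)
E = mc² = 5857 MeV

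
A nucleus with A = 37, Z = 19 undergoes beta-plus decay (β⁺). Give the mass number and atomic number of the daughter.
Daughter: A = 37, Z = 18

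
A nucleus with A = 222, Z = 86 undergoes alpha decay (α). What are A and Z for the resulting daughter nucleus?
Daughter: A = 218, Z = 84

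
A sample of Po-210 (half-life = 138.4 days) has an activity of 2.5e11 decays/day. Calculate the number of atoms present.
N = A/λ = 4.992e13 atoms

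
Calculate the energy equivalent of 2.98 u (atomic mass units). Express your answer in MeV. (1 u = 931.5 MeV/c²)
E = mc² = 2776 MeV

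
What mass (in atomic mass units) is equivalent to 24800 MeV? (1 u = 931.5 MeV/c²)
m = E/c² = 26.62 u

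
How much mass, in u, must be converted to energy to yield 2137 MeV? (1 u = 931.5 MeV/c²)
m = E/c² = 2.294 u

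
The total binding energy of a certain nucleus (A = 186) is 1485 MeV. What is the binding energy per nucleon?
B.E./A = 1485/186 = 7.984 MeV/nucleon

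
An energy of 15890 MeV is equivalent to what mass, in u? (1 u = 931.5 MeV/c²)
m = E/c² = 17.06 u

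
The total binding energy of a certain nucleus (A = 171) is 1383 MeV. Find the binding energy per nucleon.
B.E./A = 1383/171 = 8.088 MeV/nucleon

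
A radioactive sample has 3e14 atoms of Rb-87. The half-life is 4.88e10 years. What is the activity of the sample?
A = λN = 4261 decays/year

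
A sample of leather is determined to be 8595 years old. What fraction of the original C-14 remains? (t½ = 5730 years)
N/N₀ = (1/2)^(t/t½) = 0.3536 = 35.4%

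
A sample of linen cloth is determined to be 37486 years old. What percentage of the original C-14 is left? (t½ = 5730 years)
N/N₀ = (1/2)^(t/t½) = 0.01073 = 1.07%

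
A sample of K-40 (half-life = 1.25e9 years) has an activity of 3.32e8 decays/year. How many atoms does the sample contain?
N = A/λ = 5.987e17 atoms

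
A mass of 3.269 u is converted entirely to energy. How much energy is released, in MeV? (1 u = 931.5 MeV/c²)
E = mc² = 3045 MeV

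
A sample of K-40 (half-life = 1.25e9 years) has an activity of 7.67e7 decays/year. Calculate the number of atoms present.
N = A/λ = 1.383e17 atoms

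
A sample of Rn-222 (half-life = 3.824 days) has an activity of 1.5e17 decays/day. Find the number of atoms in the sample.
N = A/λ = 8.275e17 atoms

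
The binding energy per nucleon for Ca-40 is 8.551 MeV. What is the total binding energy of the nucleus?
B.E. = 8.551 × 40 = 342 MeV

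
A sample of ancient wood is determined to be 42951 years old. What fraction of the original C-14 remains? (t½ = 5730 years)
N/N₀ = (1/2)^(t/t½) = 0.00554 = 0.554%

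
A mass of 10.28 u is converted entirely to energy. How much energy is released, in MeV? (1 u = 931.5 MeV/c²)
E = mc² = 9576 MeV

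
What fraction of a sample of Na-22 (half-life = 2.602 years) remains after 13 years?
N/N₀ = (1/2)^(t/t½) = 0.03133 = 3.13%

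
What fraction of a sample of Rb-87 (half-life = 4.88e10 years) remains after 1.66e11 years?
N/N₀ = (1/2)^(t/t½) = 0.09462 = 9.46%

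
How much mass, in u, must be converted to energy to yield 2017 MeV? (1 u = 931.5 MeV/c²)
m = E/c² = 2.165 u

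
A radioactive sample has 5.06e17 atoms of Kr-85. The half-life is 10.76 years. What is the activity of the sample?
A = λN = 3.26e16 decays/year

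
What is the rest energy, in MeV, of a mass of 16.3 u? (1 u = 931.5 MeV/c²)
E = mc² = 15180 MeV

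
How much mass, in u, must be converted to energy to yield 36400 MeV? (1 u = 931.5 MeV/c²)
m = E/c² = 39.08 u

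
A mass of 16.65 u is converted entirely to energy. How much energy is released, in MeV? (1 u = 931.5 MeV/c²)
E = mc² = 15510 MeV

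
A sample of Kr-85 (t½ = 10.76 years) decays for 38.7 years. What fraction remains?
N/N₀ = (1/2)^(t/t½) = 0.08266 = 8.27%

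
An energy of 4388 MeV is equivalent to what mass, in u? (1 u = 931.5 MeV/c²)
m = E/c² = 4.711 u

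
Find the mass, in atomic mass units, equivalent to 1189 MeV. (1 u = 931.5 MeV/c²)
m = E/c² = 1.276 u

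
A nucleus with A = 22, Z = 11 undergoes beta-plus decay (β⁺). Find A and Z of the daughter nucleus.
Daughter: A = 22, Z = 10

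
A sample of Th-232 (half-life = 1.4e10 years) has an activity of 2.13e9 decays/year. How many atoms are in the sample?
N = A/λ = 4.302e19 atoms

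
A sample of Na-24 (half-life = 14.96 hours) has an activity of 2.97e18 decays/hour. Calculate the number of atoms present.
N = A/λ = 6.41e19 atoms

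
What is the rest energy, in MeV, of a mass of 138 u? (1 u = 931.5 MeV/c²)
E = mc² = 1.285e5 MeV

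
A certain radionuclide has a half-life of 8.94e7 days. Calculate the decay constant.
λ = ln(2)/t½ = 7.753e-9 day⁻¹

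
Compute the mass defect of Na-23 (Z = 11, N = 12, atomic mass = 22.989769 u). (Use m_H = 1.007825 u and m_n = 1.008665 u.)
Δm = Z·m_H + N·m_n − M = 0.2003 u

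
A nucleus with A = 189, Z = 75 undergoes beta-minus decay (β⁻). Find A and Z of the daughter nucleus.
Daughter: A = 189, Z = 76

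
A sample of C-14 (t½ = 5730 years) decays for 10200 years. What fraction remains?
N/N₀ = (1/2)^(t/t½) = 0.2912 = 29.1%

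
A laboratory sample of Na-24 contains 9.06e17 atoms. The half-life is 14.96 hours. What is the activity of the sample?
A = λN = 4.198e16 decays/hour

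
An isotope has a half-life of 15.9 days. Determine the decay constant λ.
λ = ln(2)/t½ = 0.04359 day⁻¹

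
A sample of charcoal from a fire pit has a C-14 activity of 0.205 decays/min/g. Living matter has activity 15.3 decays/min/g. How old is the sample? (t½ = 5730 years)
Age = t½ × log₂(A₀/A) = 35650 years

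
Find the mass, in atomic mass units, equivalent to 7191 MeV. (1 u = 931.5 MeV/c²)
m = E/c² = 7.72 u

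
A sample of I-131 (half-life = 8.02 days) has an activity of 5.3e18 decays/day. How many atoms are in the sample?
N = A/λ = 6.132e19 atoms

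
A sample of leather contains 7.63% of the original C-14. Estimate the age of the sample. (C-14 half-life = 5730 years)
Age = t½ × log₂(1/ratio) = 21270 years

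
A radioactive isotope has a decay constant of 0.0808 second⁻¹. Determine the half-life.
t½ = ln(2)/λ = 8.579 seconds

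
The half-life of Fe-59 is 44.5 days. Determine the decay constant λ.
λ = ln(2)/t½ = 0.01558 day⁻¹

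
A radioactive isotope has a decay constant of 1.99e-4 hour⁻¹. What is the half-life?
t½ = ln(2)/λ = 3483 hours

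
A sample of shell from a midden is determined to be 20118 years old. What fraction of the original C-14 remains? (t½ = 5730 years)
N/N₀ = (1/2)^(t/t½) = 0.08772 = 8.77%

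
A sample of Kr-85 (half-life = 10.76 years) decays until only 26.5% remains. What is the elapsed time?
t = t½ × log₂(N₀/N) = 20.62 years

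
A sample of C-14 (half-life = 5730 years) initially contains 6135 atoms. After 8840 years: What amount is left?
N = N₀(1/2)^(t/t½) = 2106 atoms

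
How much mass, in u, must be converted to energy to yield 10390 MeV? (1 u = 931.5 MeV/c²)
m = E/c² = 11.15 u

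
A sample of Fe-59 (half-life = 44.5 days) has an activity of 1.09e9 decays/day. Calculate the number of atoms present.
N = A/λ = 6.998e10 atoms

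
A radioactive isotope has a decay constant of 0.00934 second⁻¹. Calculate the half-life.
t½ = ln(2)/λ = 74.21 seconds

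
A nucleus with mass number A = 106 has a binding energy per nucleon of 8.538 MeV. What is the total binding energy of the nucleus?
B.E. = 8.538 × 106 = 905 MeV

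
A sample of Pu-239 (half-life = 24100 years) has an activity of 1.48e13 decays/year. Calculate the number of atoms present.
N = A/λ = 5.146e17 atoms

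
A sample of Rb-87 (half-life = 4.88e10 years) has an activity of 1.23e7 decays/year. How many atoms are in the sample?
N = A/λ = 8.66e17 atoms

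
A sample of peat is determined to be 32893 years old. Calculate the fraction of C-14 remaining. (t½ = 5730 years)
N/N₀ = (1/2)^(t/t½) = 0.0187 = 1.87%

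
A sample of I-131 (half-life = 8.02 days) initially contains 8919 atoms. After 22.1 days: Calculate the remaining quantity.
N = N₀(1/2)^(t/t½) = 1321 atoms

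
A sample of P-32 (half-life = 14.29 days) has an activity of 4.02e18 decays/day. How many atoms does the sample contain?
N = A/λ = 8.288e19 atoms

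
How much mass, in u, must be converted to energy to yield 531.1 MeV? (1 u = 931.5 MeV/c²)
m = E/c² = 0.5702 u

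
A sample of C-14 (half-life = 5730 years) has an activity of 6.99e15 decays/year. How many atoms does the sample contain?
N = A/λ = 5.778e19 atoms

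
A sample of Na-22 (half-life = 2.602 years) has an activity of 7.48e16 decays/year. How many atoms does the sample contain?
N = A/λ = 2.808e17 atoms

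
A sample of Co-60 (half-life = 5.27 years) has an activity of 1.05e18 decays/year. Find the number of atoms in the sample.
N = A/λ = 7.983e18 atoms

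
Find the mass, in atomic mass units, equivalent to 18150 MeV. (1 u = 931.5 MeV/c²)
m = E/c² = 19.48 u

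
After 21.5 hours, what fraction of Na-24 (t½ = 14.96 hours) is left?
N/N₀ = (1/2)^(t/t½) = 0.3693 = 36.9%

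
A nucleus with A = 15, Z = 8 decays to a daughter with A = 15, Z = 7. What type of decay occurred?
ΔA = 0, ΔZ = -1 ⇒ beta-plus decay (β⁺) or electron capture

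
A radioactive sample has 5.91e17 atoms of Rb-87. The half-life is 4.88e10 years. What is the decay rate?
A = λN = 8.394e6 decays/year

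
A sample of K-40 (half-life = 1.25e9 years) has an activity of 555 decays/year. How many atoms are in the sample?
N = A/λ = 1.001e12 atoms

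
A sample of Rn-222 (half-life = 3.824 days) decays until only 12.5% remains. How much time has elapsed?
t = t½ × log₂(N₀/N) = 11.47 days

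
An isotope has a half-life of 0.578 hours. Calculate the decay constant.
λ = ln(2)/t½ = 1.199 hour⁻¹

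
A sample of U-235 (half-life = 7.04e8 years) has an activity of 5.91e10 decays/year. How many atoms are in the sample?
N = A/λ = 6.003e19 atoms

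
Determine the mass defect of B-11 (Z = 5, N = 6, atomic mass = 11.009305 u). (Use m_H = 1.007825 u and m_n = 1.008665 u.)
Δm = Z·m_H + N·m_n − M = 0.08181 u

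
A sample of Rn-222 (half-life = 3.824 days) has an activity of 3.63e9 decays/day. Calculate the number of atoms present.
N = A/λ = 2.003e10 atoms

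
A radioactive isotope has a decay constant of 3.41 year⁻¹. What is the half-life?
t½ = ln(2)/λ = 0.2033 years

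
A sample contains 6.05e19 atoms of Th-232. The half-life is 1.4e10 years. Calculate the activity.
A = λN = 2.995e9 decays/year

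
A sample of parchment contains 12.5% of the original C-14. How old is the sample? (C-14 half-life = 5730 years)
Age = t½ × log₂(1/ratio) = 17190 years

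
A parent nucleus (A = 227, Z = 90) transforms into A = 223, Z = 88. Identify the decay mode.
ΔA = -4, ΔZ = -2 ⇒ alpha decay (α)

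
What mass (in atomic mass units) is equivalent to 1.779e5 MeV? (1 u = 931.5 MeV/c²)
m = E/c² = 191 u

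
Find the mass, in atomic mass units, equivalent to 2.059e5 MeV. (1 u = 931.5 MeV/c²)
m = E/c² = 221 u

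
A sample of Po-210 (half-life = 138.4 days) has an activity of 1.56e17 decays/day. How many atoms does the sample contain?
N = A/λ = 3.115e19 atoms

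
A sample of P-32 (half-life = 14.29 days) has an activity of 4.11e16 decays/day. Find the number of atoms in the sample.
N = A/λ = 8.473e17 atoms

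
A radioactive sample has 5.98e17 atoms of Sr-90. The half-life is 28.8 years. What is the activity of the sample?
A = λN = 1.439e16 decays/year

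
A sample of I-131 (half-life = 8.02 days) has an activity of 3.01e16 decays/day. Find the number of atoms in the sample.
N = A/λ = 3.483e17 atoms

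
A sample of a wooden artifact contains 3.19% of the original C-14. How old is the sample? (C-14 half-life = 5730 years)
Age = t½ × log₂(1/ratio) = 28480 years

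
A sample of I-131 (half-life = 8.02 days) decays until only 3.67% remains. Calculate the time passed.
t = t½ × log₂(N₀/N) = 38.24 days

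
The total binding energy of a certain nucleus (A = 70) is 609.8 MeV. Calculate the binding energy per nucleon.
B.E./A = 609.8/70 = 8.711 MeV/nucleon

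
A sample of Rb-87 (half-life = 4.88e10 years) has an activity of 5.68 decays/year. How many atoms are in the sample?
N = A/λ = 3.999e11 atoms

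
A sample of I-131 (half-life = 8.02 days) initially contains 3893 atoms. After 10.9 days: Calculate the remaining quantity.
N = N₀(1/2)^(t/t½) = 1518 atoms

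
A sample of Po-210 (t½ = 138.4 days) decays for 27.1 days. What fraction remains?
N/N₀ = (1/2)^(t/t½) = 0.8731 = 87.3%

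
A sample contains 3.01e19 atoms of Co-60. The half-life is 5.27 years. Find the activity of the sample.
A = λN = 3.959e18 decays/year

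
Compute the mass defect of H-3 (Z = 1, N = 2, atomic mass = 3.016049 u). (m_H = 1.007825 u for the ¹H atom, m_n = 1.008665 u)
Δm = Z·m_H + N·m_n − M = 0.009106 u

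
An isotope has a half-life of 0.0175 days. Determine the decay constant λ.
λ = ln(2)/t½ = 39.61 day⁻¹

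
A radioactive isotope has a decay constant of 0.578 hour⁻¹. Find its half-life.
t½ = ln(2)/λ = 1.199 hours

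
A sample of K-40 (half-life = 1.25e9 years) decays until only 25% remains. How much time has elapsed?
t = t½ × log₂(N₀/N) = 2.5e9 years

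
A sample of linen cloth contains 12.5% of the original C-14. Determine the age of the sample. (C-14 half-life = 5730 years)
Age = t½ × log₂(1/ratio) = 17190 years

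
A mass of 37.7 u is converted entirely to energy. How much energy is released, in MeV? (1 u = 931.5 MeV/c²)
E = mc² = 35120 MeV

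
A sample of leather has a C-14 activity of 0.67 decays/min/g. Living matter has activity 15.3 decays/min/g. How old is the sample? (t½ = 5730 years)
Age = t½ × log₂(A₀/A) = 25860 years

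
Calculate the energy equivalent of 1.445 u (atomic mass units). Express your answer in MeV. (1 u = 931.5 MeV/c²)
E = mc² = 1346 MeV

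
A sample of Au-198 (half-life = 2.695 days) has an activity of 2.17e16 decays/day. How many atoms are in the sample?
N = A/λ = 8.437e16 atoms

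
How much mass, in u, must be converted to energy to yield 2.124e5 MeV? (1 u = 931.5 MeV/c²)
m = E/c² = 228 u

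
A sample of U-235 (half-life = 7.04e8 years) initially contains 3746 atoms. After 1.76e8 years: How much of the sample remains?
N = N₀(1/2)^(t/t½) = 3150 atoms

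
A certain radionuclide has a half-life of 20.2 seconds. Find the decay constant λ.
λ = ln(2)/t½ = 0.03431 second⁻¹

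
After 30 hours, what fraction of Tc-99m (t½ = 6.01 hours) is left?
N/N₀ = (1/2)^(t/t½) = 0.03143 = 3.14%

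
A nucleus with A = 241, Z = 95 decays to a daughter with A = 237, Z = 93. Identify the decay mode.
ΔA = -4, ΔZ = -2 ⇒ alpha decay (α)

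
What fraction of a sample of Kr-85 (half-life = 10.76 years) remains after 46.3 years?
N/N₀ = (1/2)^(t/t½) = 0.05066 = 5.07%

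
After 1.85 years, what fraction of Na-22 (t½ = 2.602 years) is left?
N/N₀ = (1/2)^(t/t½) = 0.6109 = 61.1%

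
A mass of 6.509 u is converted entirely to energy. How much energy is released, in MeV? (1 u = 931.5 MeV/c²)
E = mc² = 6063 MeV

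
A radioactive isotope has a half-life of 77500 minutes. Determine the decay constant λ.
λ = ln(2)/t½ = 8.944e-6 minute⁻¹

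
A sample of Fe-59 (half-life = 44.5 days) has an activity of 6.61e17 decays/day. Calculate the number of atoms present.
N = A/λ = 4.244e19 atoms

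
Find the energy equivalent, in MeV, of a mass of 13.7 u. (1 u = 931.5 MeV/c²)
E = mc² = 12760 MeV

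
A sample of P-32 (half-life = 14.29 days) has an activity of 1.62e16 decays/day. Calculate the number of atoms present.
N = A/λ = 3.34e17 atoms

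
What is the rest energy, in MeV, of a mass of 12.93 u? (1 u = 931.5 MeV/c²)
E = mc² = 12040 MeV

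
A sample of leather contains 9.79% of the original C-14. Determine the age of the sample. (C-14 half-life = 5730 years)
Age = t½ × log₂(1/ratio) = 19210 years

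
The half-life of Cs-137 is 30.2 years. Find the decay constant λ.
λ = ln(2)/t½ = 0.02295 year⁻¹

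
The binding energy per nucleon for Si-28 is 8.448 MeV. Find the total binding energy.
B.E. = 8.448 × 28 = 236.5 MeV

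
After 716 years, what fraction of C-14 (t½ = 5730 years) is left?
N/N₀ = (1/2)^(t/t½) = 0.917 = 91.7%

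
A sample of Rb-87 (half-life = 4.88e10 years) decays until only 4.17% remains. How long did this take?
t = t½ × log₂(N₀/N) = 2.237e11 years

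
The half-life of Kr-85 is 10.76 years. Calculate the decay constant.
λ = ln(2)/t½ = 0.06442 year⁻¹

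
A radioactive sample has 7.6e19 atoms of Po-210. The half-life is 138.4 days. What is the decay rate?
A = λN = 3.806e17 decays/day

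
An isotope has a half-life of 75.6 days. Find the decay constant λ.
λ = ln(2)/t½ = 0.009169 day⁻¹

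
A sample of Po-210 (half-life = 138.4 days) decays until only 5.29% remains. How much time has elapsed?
t = t½ × log₂(N₀/N) = 586.9 days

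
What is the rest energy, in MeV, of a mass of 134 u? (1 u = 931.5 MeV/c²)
E = mc² = 1.248e5 MeV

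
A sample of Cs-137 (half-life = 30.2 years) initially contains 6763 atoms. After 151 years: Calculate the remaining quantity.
N = N₀(1/2)^(t/t½) = 211.3 atoms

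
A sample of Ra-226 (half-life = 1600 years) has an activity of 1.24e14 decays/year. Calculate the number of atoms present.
N = A/λ = 2.862e17 atoms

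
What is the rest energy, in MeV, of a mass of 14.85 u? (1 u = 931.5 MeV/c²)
E = mc² = 13830 MeV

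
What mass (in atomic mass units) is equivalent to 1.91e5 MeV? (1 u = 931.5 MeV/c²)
m = E/c² = 205 u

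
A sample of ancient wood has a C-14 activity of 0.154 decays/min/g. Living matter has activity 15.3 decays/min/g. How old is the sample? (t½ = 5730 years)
Age = t½ × log₂(A₀/A) = 38020 years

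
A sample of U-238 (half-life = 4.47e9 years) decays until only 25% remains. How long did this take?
t = t½ × log₂(N₀/N) = 8.94e9 years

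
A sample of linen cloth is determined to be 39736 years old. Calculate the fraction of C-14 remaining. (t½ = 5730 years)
N/N₀ = (1/2)^(t/t½) = 0.008174 = 0.817%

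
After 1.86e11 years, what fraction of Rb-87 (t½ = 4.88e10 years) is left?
N/N₀ = (1/2)^(t/t½) = 0.07122 = 7.12%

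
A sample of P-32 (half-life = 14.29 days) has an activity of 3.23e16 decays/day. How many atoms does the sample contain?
N = A/λ = 6.659e17 atoms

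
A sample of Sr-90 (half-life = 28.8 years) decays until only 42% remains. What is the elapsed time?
t = t½ × log₂(N₀/N) = 36.04 years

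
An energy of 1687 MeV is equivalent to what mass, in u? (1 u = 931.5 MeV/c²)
m = E/c² = 1.811 u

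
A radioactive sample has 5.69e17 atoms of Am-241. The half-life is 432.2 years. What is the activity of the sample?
A = λN = 9.125e14 decays/year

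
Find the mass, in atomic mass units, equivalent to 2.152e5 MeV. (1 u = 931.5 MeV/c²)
m = E/c² = 231 u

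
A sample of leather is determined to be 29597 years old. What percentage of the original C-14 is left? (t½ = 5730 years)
N/N₀ = (1/2)^(t/t½) = 0.02787 = 2.79%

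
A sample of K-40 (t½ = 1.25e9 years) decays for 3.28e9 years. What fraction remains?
N/N₀ = (1/2)^(t/t½) = 0.1622 = 16.2%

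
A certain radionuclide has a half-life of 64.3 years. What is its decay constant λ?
λ = ln(2)/t½ = 0.01078 year⁻¹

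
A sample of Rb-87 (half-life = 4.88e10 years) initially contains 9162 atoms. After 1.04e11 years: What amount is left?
N = N₀(1/2)^(t/t½) = 2091 atoms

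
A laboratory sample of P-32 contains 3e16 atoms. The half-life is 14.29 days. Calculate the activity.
A = λN = 1.455e15 decays/day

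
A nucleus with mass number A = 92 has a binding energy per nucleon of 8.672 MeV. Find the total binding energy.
B.E. = 8.672 × 92 = 797.8 MeV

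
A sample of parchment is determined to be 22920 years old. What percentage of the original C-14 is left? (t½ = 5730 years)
N/N₀ = (1/2)^(t/t½) = 0.0625 = 6.25%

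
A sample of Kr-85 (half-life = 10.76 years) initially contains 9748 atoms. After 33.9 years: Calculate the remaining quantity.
N = N₀(1/2)^(t/t½) = 1098 atoms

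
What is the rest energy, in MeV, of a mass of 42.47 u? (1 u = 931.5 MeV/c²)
E = mc² = 39560 MeV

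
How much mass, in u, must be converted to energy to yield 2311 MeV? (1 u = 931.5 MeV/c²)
m = E/c² = 2.481 u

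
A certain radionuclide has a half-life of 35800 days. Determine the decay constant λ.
λ = ln(2)/t½ = 1.936e-5 day⁻¹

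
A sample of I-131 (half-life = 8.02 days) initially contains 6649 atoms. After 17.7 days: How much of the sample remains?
N = N₀(1/2)^(t/t½) = 1440 atoms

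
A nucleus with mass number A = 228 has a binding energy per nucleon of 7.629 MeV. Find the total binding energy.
B.E. = 7.629 × 228 = 1739 MeV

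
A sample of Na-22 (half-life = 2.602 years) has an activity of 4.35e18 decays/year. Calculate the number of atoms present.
N = A/λ = 1.633e19 atoms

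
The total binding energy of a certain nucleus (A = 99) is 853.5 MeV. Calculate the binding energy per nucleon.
B.E./A = 853.5/99 = 8.621 MeV/nucleon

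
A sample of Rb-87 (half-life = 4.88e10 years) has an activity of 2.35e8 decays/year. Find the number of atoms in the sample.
N = A/λ = 1.654e19 atoms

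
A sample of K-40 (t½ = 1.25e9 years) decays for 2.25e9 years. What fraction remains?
N/N₀ = (1/2)^(t/t½) = 0.2872 = 28.7%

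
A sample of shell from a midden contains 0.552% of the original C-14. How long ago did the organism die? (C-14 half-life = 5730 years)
Age = t½ × log₂(1/ratio) = 42980 years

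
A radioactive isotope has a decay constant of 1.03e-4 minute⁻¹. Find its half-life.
t½ = ln(2)/λ = 6730 minutes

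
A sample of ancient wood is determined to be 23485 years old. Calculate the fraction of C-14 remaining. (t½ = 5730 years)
N/N₀ = (1/2)^(t/t½) = 0.05837 = 5.84%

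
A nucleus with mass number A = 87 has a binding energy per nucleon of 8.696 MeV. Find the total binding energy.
B.E. = 8.696 × 87 = 756.6 MeV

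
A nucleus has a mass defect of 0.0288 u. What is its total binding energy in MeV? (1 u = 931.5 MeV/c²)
B.E. = Δm × 931.5 = 26.83 MeV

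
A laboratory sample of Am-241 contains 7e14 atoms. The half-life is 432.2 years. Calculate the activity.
A = λN = 1.123e12 decays/year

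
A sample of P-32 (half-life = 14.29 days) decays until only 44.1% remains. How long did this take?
t = t½ × log₂(N₀/N) = 16.88 days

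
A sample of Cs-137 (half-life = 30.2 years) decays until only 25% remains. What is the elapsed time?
t = t½ × log₂(N₀/N) = 60.4 years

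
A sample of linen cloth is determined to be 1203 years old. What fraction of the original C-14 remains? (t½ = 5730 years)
N/N₀ = (1/2)^(t/t½) = 0.8646 = 86.5%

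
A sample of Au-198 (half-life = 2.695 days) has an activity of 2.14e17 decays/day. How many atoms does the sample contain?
N = A/λ = 8.32e17 atoms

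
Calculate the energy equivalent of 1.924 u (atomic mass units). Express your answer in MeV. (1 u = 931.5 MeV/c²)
E = mc² = 1792 MeV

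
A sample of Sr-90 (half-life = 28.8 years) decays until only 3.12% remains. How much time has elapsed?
t = t½ × log₂(N₀/N) = 144.1 years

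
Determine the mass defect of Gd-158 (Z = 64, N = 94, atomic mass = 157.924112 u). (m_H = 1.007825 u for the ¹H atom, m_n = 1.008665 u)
Δm = Z·m_H + N·m_n − M = 1.391 u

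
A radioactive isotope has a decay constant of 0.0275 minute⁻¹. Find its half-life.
t½ = ln(2)/λ = 25.21 minutes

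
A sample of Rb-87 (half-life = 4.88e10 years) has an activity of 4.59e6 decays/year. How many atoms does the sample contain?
N = A/λ = 3.232e17 atoms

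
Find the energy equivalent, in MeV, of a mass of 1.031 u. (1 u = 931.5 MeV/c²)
E = mc² = 960.4 MeV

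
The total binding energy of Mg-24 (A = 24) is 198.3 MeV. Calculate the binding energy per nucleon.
B.E./A = 198.3/24 = 8.263 MeV/nucleon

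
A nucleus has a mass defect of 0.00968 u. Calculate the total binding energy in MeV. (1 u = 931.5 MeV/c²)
B.E. = Δm × 931.5 = 9.017 MeV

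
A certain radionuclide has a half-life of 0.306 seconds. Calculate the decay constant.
λ = ln(2)/t½ = 2.265 second⁻¹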